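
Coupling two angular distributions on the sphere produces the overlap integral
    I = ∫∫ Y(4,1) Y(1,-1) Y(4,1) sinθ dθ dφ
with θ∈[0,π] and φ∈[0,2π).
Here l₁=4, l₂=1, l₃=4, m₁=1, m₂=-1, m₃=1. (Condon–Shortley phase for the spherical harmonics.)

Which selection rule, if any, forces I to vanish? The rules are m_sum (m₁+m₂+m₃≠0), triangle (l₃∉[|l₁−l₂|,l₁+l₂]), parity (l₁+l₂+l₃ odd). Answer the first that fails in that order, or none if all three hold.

m₁+m₂+m₃ = 1 − 1 + 1 = 1  ✗
triangle: |4−1|=3 ≤ l₃=4 ≤ 4+1=5
parity: l₁+l₂+l₃ = 9 is odd

m_sum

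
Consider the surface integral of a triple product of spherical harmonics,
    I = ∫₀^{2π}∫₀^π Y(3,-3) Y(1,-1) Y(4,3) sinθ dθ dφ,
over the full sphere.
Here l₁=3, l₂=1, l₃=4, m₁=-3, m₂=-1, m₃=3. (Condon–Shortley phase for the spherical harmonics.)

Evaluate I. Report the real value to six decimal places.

Σmᵢ = -1 ≠ 0, so the φ-integral vanishes; I = 0

0.000000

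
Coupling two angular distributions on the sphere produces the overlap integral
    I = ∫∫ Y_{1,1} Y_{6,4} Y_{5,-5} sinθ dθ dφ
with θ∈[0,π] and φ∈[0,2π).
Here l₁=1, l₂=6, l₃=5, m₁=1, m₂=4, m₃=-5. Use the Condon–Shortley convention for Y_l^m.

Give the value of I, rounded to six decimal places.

Rules hold: Σm=0, L=12 even, 5≤5≤7.
N = 3·13·11 = 429
Δ = 2!·0!·10!/13! = 1/858
Racah Σ t=1..1: t=1:−1/14400 = -1/14400
⇒ 3j(1 6 5; 0 0 0)² = 6/143, sgn +1
Racah Σ t=0..0: t=0:+1/7257600 = 1/7257600
⇒ 3j(1 6 5; 1 4 -5)² = 1/858, sgn +1
4πI² = N·(3j₀)²·(3jₘ)² = 3/143
I = +1·√(0.020979/4π) = 0.04085899

0.040859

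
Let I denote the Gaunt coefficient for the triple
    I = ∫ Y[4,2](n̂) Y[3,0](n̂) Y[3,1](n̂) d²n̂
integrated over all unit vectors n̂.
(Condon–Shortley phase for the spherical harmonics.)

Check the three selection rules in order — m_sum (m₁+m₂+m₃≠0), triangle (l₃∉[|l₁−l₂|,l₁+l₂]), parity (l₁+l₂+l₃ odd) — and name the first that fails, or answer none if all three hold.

m_sum

Σmᵢ = 3  ✗
l₃∈[|l₁−l₂|,l₁+l₂]=[1,7], have l₃=3
Σlᵢ = 10 ⇒ even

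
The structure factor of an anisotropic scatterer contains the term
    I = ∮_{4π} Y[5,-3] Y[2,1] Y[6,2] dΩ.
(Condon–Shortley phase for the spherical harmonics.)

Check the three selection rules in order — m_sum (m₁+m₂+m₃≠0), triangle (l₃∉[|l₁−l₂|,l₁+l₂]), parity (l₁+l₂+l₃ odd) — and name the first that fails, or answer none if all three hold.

parity

azimuthal sum: -3 + 1 + 2 = 0  ✓
3 ≤ 6 ≤ 7 (triangle on l)  ✓
L = 5 + 2 + 6 = 13 (odd)  ✗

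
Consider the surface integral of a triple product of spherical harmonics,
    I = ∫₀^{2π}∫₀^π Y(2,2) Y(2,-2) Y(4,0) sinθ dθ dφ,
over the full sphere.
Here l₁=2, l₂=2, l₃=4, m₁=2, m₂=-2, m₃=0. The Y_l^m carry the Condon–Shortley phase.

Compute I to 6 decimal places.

0.040299

Rules hold: Σm=0, L=8 even, 0≤4≤4.
N = 5·5·9 = 225
Δ = 0!·4!·4!/9! = 1/630
Racah Σ t=0..0: t=0:+1/16 = 1/16
⇒ 3j(2 2 4; 0 0 0)² = 2/35, sgn +1
Racah Σ t=0..0: t=0:+1/576 = 1/576
⇒ 3j(2 2 4; 2 -2 0)² = 1/630, sgn +1
4πI² = N·(3j₀)²·(3jₘ)² = 1/49
I = +1·√(0.0204082/4π) = 0.04029926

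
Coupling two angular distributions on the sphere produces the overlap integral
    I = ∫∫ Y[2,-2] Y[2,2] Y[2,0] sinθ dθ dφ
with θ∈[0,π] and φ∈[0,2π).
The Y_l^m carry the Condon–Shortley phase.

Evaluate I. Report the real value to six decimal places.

-0.180224

Checks pass: Σm=0; 6 even; l₃=2∈[0,4].
(2·2+1)(2·2+1)(2·2+1) = 125
Δ: 2! 2! 2! / 7! → 1/630
sum: t=0:+1/8 t=1:−1/1 t=2:+1/8 = -3/4
3j²(2 2 2; 0 0 0) = Δ·Π!·Σ² = 2/35  (sign -1)
sum: t=2:+1/8 = 1/8
3j²(2 2 2; -2 2 0) = Δ·Π!·Σ² = 2/35  (sign +1)
combine: 4πI² = 125·2/35·2/35 = 20/49
take √, sign -1: I = -0.18022375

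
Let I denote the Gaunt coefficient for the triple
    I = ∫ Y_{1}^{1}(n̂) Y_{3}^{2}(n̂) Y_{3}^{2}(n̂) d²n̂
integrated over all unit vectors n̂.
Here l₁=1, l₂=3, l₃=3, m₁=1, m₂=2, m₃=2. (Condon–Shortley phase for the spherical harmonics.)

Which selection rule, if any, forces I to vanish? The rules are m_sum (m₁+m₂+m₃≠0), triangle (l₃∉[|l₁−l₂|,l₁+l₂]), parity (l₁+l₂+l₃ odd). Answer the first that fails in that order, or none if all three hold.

m_sum

m₁+m₂+m₃ = 1 + 2 + 2 = 5  ✗
triangle: |1−3|=2 ≤ l₃=3 ≤ 1+3=4
parity: l₁+l₂+l₃ = 7 is odd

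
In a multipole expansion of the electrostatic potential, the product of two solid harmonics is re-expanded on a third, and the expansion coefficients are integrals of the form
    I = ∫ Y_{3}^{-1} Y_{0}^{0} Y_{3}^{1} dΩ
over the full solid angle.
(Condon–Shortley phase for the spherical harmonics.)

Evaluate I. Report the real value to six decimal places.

-0.282095

Checks pass: Σm=0; 6 even; l₃=3∈[3,3].
(2·3+1)(2·0+1)(2·3+1) = 49
Δ: 0! 6! 0! / 7! → 1/7
sum: t=0:+1/36 = 1/36
3j²(3 0 3; 0 0 0) = Δ·Π!·Σ² = 1/7  (sign -1)
sum: t=0:+1/48 = 1/48
3j²(3 0 3; -1 0 1) = Δ·Π!·Σ² = 1/7  (sign +1)
combine: 4πI² = 49·1/7·1/7 = 1/1
take √, sign -1: I = -0.28209479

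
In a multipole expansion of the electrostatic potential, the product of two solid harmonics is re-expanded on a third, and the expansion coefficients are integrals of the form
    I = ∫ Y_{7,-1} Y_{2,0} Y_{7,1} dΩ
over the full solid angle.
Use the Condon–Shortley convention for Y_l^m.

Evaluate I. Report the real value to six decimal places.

-0.151274

m-sum 0 ✓  L=16 even ✓  5≤7≤9 ✓
Π(2lᵢ+1) = 15×5×15 = 1125
triangle coeff Δ(7,2,7) = 1/185640
Σ_t [0,2]: t=0:+1/2419200 t=1:−1/518400 t=2:+1/2419200 = -1/907200
(3j)²=56/3315 [(7 2 7; 0 0 0)], sign=+1
Σ_t [0,2]: t=0:+1/3870720 t=1:−1/604800 t=2:+1/2073600 = -53/58060800
(3j)²=2809/185640 [(7 2 7; -1 0 1)], sign=-1
⇒ 4πI² = 14045/48841
I = (-1)√(14045/48841/(4π)) = -0.15127378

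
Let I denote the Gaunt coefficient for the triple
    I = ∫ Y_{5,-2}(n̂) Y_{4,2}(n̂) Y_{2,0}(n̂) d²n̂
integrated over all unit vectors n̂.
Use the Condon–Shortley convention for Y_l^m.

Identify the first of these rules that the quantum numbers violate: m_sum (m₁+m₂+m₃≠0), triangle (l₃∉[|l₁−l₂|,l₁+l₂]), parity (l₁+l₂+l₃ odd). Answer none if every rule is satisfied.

azimuthal sum: -2 + 2 + 0 = 0  ✓
1 ≤ 2 ≤ 9 (triangle on l)  ✓
L = 5 + 4 + 2 = 11 (odd)  ✗

parity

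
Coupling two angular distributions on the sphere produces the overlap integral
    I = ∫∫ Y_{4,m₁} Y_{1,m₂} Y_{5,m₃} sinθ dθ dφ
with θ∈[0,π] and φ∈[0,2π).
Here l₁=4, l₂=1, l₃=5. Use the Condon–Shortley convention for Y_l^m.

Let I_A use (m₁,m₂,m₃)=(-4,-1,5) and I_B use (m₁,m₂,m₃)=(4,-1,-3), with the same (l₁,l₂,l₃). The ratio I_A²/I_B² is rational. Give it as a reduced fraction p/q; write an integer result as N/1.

Same 4,1,5: normalisation and zero-m 3j drop out of the ratio.
A: Δ: 0! 8! 2! / 11! → 1/495; sum: t=0:+1/80640 = 1/80640; 3j²(4 1 5; -4 -1 5) = Δ·Π!·Σ² = 1/11  (sign +1)
B: Δ: 0! 8! 2! / 11! → 1/495; sum: t=0:+1/80640 = 1/80640; 3j²(4 1 5; 4 -1 -3) = Δ·Π!·Σ² = 1/495  (sign +1)
I_A²/I_B² = (1/11)/(1/495) = 45/1

45/1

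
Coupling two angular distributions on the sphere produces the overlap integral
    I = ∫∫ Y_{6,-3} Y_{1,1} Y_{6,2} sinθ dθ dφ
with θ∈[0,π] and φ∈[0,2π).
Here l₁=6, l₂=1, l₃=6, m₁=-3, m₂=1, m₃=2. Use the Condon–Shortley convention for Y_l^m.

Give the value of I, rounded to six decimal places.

0.000000

Σlᵢ=13 odd — θ-integrand is odd under cosθ→−cosθ; I=0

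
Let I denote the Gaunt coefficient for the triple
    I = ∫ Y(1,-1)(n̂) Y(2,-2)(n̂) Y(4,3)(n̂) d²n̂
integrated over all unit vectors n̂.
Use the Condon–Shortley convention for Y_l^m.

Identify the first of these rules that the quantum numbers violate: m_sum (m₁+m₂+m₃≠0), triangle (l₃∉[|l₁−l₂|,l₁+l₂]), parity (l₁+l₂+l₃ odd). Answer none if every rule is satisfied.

m₁+m₂+m₃ = -1 − 2 + 3 = 0  ✓
triangle: |1−2|=1 ≤ l₃=4 ≤ 1+2=3  ✗
parity: l₁+l₂+l₃ = 7 is odd

triangle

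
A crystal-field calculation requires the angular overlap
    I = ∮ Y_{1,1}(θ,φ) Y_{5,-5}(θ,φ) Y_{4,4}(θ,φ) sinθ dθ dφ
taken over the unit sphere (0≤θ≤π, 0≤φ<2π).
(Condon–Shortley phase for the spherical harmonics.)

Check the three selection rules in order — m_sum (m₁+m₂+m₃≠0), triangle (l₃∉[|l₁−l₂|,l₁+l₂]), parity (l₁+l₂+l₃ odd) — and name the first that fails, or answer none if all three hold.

m₁+m₂+m₃ = 1 − 5 + 4 = 0  ✓
triangle: |1−5|=4 ≤ l₃=4 ≤ 1+5=6  ✓
parity: l₁+l₂+l₃ = 10 is even  ✓

none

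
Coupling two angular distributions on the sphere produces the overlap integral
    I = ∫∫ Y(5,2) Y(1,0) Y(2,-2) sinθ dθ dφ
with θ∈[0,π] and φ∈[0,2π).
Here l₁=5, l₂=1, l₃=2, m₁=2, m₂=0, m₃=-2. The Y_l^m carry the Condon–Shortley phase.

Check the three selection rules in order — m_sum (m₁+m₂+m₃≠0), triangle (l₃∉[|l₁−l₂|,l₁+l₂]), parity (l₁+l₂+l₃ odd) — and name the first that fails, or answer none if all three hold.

Σmᵢ = 0  ✓
l₃∈[|l₁−l₂|,l₁+l₂]=[4,6], have l₃=2  ✗
Σlᵢ = 8 ⇒ even

triangle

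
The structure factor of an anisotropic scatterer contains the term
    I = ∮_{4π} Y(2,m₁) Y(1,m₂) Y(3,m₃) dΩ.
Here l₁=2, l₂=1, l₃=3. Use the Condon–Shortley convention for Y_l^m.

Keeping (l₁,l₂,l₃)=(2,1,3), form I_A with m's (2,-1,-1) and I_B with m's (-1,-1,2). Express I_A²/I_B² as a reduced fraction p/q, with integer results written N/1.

1/10

Shared (l₁,l₂,l₃)=(2,1,3): N and (l;000)² cancel in I_A²/I_B².
A: Δ = 0!·4!·2!/7! = 1/105; Racah Σ t=0..0: t=0:+1/48 = 1/48; ⇒ 3j(2 1 3; 2 -1 -1)² = 1/105, sgn +1
B: Δ = 0!·4!·2!/7! = 1/105; Racah Σ t=0..0: t=0:+1/12 = 1/12; ⇒ 3j(2 1 3; -1 -1 2)² = 2/21, sgn -1
I_A²/I_B² = (1/105)/(2/21) = 1/10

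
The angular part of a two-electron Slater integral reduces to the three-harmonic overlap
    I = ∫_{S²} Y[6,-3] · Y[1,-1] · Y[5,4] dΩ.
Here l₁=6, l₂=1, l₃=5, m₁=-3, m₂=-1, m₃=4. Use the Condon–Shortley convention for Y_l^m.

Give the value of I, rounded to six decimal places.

-0.070770

m-sum 0 ✓  L=12 even ✓  5≤5≤7 ✓
Π(2lᵢ+1) = 13×3×11 = 429
triangle coeff Δ(6,1,5) = 1/858
Σ_t [1,1]: t=1:−1/14400 = -1/14400
(3j)²=6/143 [(6 1 5; 0 0 0)], sign=+1
Σ_t [0,0]: t=0:+1/725760 = 1/725760
(3j)²=1/286 [(6 1 5; -3 -1 4)], sign=-1
⇒ 4πI² = 9/143
I = (-1)√(9/143/(4π)) = -0.07076985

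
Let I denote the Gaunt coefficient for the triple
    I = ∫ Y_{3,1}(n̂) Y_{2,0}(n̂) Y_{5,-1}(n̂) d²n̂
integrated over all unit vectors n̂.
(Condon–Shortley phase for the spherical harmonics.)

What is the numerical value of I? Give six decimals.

-0.227318

Checks pass: Σm=0; 10 even; l₃=5∈[1,5].
(2·3+1)(2·2+1)(2·5+1) = 385
Δ: 0! 6! 4! / 11! → 1/2310
sum: t=0:+1/144 = 1/144
3j²(3 2 5; 0 0 0) = Δ·Π!·Σ² = 10/231  (sign -1)
sum: t=0:+1/192 = 1/192
3j²(3 2 5; 1 0 -1) = Δ·Π!·Σ² = 3/77  (sign +1)
combine: 4πI² = 385·10/231·3/77 = 50/77
take √, sign -1: I = -0.22731846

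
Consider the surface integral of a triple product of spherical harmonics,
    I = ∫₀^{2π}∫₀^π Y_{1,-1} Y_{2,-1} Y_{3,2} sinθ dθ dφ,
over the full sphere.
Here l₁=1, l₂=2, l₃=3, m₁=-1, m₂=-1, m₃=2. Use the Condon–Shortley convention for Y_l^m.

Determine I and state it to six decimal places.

Rules hold: Σm=0, L=6 even, 1≤3≤3.
N = 3·5·7 = 105
Δ = 0!·2!·4!/7! = 1/105
Racah Σ t=0..0: t=0:+1/4 = 1/4
⇒ 3j(1 2 3; 0 0 0)² = 3/35, sgn -1
Racah Σ t=0..0: t=0:+1/12 = 1/12
⇒ 3j(1 2 3; -1 -1 2)² = 2/21, sgn -1
4πI² = N·(3j₀)²·(3jₘ)² = 6/7
I = +1·√(0.857143/4π) = 0.26116903

0.261169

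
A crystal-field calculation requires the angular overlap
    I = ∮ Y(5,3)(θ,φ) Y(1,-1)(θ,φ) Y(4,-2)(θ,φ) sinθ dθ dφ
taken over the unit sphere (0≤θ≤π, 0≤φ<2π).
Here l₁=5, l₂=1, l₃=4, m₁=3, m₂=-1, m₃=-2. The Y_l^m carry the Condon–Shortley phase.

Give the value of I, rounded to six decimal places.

-0.259847

Checks pass: Σm=0; 10 even; l₃=4∈[4,6].
(2·5+1)(2·1+1)(2·4+1) = 297
Δ: 2! 8! 0! / 11! → 1/495
sum: t=1:−1/576 = -1/576
3j²(5 1 4; 0 0 0) = Δ·Π!·Σ² = 5/99  (sign -1)
sum: t=0:+1/2880 = 1/2880
3j²(5 1 4; 3 -1 -2) = Δ·Π!·Σ² = 28/495  (sign +1)
combine: 4πI² = 297·5/99·28/495 = 28/33
take √, sign -1: I = -0.25984664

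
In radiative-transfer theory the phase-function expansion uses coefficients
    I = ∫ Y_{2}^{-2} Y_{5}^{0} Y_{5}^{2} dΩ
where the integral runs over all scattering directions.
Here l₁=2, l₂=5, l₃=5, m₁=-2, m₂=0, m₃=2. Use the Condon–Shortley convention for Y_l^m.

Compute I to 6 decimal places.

-0.191372

Checks pass: Σm=0; 12 even; l₃=5∈[3,7].
(2·2+1)(2·5+1)(2·5+1) = 605
Δ: 2! 2! 8! / 13! → 1/38610
sum: t=0:+1/2880 t=1:−1/576 t=2:+1/2880 = -1/960
3j²(2 5 5; 0 0 0) = Δ·Π!·Σ² = 10/429  (sign +1)
sum: t=2:+1/2880 = 1/2880
3j²(2 5 5; -2 0 2) = Δ·Π!·Σ² = 14/429  (sign -1)
combine: 4πI² = 605·10/429·14/429 = 700/1521
take √, sign -1: I = -0.19137248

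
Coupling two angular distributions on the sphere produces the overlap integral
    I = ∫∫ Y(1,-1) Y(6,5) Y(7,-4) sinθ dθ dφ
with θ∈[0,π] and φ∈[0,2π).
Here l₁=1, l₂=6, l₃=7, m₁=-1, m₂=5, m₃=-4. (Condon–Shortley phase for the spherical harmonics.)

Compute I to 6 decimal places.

m-sum 0 ✓  L=14 even ✓  5≤7≤7 ✓
Π(2lᵢ+1) = 3×13×15 = 585
triangle coeff Δ(1,6,7) = 1/1365
Σ_t [0,0]: t=0:+1/518400 = 1/518400
(3j)²=7/195 [(1 6 7; 0 0 0)], sign=-1
Σ_t [0,0]: t=0:+1/79833600 = 1/79833600
(3j)²=1/455 [(1 6 7; -1 5 -4)], sign=-1
⇒ 4πI² = 3/65
I = (+1)√(3/65/(4π)) = 0.06060368

0.060604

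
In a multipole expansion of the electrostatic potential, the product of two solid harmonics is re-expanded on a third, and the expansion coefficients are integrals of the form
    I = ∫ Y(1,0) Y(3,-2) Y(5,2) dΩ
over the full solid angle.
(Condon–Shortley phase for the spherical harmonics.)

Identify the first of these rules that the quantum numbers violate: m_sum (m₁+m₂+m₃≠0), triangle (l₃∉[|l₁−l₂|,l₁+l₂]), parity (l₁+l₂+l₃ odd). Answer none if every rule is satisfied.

triangle

azimuthal sum: 0 − 2 + 2 = 0  ✓
2 ≤ 5 ≤ 4 (triangle on l)  ✗
L = 1 + 3 + 5 = 9 (odd)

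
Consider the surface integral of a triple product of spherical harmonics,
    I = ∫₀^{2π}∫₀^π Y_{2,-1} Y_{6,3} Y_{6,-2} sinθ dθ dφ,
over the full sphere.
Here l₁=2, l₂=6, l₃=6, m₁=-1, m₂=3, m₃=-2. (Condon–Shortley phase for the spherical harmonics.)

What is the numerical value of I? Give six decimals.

Checks pass: Σm=0; 14 even; l₃=6∈[4,8].
(2·2+1)(2·6+1)(2·6+1) = 845
Δ: 2! 2! 10! / 15! → 1/90090
sum: t=0:+1/69120 t=1:−1/14400 t=2:+1/69120 = -7/172800
3j²(2 6 6; 0 0 0) = Δ·Π!·Σ² = 14/715  (sign -1)
sum: t=1:−1/161280 t=2:+1/60480 = 1/96768
3j²(2 6 6; -1 3 -2) = Δ·Π!·Σ² = 15/1001  (sign +1)
combine: 4πI² = 845·14/715·15/1001 = 30/121
take √, sign -1: I = -0.14046335

-0.140463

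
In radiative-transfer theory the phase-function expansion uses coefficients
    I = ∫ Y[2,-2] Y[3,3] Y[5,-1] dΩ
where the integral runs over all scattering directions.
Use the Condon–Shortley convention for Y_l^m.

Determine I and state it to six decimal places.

-0.023961

Checks pass: Σm=0; 10 even; l₃=5∈[1,5].
(2·2+1)(2·3+1)(2·5+1) = 385
Δ: 0! 4! 6! / 11! → 1/2310
sum: t=0:+1/144 = 1/144
3j²(2 3 5; 0 0 0) = Δ·Π!·Σ² = 10/231  (sign -1)
sum: t=0:+1/17280 = 1/17280
3j²(2 3 5; -2 3 -1) = Δ·Π!·Σ² = 1/2310  (sign +1)
combine: 4πI² = 385·10/231·1/2310 = 5/693
take √, sign -1: I = -0.02396147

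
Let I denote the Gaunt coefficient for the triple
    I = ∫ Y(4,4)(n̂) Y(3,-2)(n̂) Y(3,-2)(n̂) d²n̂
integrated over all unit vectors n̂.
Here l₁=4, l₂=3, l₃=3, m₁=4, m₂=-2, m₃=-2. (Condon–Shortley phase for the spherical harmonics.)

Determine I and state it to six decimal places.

Rules hold: Σm=0, L=10 even, 1≤3≤7.
N = 9·7·7 = 441
Δ = 4!·4!·2!/11! = 1/34650
Racah Σ t=1..3: t=1:−1/72 t=2:+1/16 t=3:−1/72 = 5/144
⇒ 3j(4 3 3; 0 0 0)² = 2/77, sgn -1
Racah Σ t=0..0: t=0:+1/576 = 1/576
⇒ 3j(4 3 3; 4 -2 -2)² = 5/99, sgn -1
4πI² = N·(3j₀)²·(3jₘ)² = 70/121
I = +1·√(0.578512/4π) = 0.21456131

0.214561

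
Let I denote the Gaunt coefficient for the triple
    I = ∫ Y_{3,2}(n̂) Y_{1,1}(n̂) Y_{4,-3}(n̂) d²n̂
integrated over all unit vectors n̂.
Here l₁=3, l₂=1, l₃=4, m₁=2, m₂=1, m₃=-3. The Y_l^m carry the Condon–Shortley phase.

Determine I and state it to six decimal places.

Checks pass: Σm=0; 8 even; l₃=4∈[2,4].
(2·3+1)(2·1+1)(2·4+1) = 189
Δ: 0! 6! 2! / 9! → 1/252
sum: t=0:+1/36 = 1/36
3j²(3 1 4; 0 0 0) = Δ·Π!·Σ² = 4/63  (sign +1)
sum: t=0:+1/240 = 1/240
3j²(3 1 4; 2 1 -3) = Δ·Π!·Σ² = 1/12  (sign -1)
combine: 4πI² = 189·4/63·1/12 = 1/1
take √, sign -1: I = -0.28209479

-0.282095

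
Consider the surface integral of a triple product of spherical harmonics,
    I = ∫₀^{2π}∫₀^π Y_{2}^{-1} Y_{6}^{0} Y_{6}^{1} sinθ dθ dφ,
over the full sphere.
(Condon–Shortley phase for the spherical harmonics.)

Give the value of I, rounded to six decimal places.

-0.030344

Checks pass: Σm=0; 14 even; l₃=6∈[4,8].
(2·2+1)(2·6+1)(2·6+1) = 845
Δ: 2! 2! 10! / 15! → 1/90090
sum: t=0:+1/69120 t=1:−1/14400 t=2:+1/69120 = -7/172800
3j²(2 6 6; 0 0 0) = Δ·Π!·Σ² = 14/715  (sign -1)
sum: t=1:−1/28800 t=2:+1/34560 = -1/172800
3j²(2 6 6; -1 0 1) = Δ·Π!·Σ² = 1/1430  (sign +1)
combine: 4πI² = 845·14/715·1/1430 = 7/605
take √, sign -1: I = -0.03034355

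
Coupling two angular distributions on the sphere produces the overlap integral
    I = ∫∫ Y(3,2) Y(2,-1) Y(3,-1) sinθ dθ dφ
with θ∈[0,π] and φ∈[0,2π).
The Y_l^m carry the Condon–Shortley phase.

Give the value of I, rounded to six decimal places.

Rules hold: Σm=0, L=8 even, 1≤3≤5.
N = 7·5·7 = 245
Δ = 2!·4!·2!/9! = 1/3780
Racah Σ t=0..2: t=0:+1/24 t=1:−1/4 t=2:+1/24 = -1/6
⇒ 3j(3 2 3; 0 0 0)² = 4/105, sgn +1
Racah Σ t=0..1: t=0:+1/12 t=1:−1/48 = 1/16
⇒ 3j(3 2 3; 2 -1 -1)² = 1/28, sgn +1
4πI² = N·(3j₀)²·(3jₘ)² = 1/3
I = +1·√(0.333333/4π) = 0.16286750

0.162868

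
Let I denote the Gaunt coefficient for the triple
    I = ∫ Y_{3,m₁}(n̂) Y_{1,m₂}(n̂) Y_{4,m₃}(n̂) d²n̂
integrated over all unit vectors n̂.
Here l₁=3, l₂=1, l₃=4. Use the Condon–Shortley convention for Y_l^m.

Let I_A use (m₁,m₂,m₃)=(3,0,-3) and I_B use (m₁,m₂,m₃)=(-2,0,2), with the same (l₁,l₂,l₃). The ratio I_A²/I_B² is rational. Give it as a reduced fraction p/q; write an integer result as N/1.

Shared (l₁,l₂,l₃)=(3,1,4): N and (l;000)² cancel in I_A²/I_B².
A: Δ = 0!·6!·2!/9! = 1/252; Racah Σ t=0..0: t=0:+1/720 = 1/720; ⇒ 3j(3 1 4; 3 0 -3)² = 1/36, sgn -1
B: Δ = 0!·6!·2!/9! = 1/252; Racah Σ t=0..0: t=0:+1/120 = 1/120; ⇒ 3j(3 1 4; -2 0 2)² = 1/21, sgn +1
I_A²/I_B² = (1/36)/(1/21) = 7/12

7/12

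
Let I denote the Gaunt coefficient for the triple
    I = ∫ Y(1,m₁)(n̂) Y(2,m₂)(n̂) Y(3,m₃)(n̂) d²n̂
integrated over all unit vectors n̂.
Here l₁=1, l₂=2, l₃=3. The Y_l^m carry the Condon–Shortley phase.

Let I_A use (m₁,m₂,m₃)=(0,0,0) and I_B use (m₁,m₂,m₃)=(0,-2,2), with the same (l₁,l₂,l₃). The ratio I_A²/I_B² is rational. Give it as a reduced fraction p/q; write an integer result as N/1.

Same 1,2,3: normalisation and zero-m 3j drop out of the ratio.
A: Δ: 0! 2! 4! / 7! → 1/105; sum: t=0:+1/4 = 1/4; 3j²(1 2 3; 0 0 0) = Δ·Π!·Σ² = 3/35  (sign -1)
B: Δ: 0! 2! 4! / 7! → 1/105; sum: t=0:+1/24 = 1/24; 3j²(1 2 3; 0 -2 2) = Δ·Π!·Σ² = 1/21  (sign -1)
I_A²/I_B² = (3/35)/(1/21) = 9/5

9/5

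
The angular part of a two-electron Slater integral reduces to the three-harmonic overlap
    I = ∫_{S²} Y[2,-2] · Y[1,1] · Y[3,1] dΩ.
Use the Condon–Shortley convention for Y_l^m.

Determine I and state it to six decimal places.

m-sum 0 ✓  L=6 even ✓  1≤3≤3 ✓
Π(2lᵢ+1) = 5×3×7 = 105
triangle coeff Δ(2,1,3) = 1/105
Σ_t [0,0]: t=0:+1/4 = 1/4
(3j)²=3/35 [(2 1 3; 0 0 0)], sign=-1
Σ_t [0,0]: t=0:+1/48 = 1/48
(3j)²=1/105 [(2 1 3; -2 1 1)], sign=+1
⇒ 4πI² = 3/35
I = (-1)√(3/35/(4π)) = -0.08258890

-0.082589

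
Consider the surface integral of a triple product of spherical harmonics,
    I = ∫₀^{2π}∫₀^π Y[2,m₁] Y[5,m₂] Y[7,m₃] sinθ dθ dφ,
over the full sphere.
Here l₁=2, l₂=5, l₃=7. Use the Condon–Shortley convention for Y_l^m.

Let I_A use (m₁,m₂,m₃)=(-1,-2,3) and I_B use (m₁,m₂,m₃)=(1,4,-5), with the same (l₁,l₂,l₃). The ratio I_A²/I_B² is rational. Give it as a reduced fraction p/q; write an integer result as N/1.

12/11

l's match ⇒ only the (l;m) 3-j factors differ between A and B.
A: triangle coeff Δ(2,5,7) = 1/15015; Σ_t [0,0]: t=0:+1/181440 = 1/181440; (3j)²=32/1001 [(2 5 7; -1 -2 3)], sign=+1
B: triangle coeff Δ(2,5,7) = 1/15015; Σ_t [0,0]: t=0:+1/2177280 = 1/2177280; (3j)²=8/273 [(2 5 7; 1 4 -5)], sign=+1
I_A²/I_B² = (32/1001)/(8/273) = 12/11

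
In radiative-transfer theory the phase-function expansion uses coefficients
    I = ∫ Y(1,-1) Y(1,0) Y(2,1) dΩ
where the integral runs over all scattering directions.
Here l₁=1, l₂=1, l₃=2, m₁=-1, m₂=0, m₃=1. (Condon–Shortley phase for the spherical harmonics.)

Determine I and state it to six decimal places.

m-sum 0 ✓  L=4 even ✓  0≤2≤2 ✓
Π(2lᵢ+1) = 3×3×5 = 45
triangle coeff Δ(1,1,2) = 1/30
Σ_t [0,0]: t=0:+1/1 = 1/1
(3j)²=2/15 [(1 1 2; 0 0 0)], sign=+1
Σ_t [0,0]: t=0:+1/2 = 1/2
(3j)²=1/10 [(1 1 2; -1 0 1)], sign=-1
⇒ 4πI² = 3/5
I = (-1)√(3/5/(4π)) = -0.21850969

-0.218510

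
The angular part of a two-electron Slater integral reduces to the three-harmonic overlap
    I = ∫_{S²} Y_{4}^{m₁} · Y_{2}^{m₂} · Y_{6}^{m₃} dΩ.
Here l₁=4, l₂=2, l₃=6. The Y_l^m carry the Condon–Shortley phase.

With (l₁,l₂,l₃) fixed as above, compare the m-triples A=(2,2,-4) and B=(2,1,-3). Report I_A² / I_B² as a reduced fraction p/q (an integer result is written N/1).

5/6

Same 4,2,6: normalisation and zero-m 3j drop out of the ratio.
A: Δ: 0! 8! 4! / 13! → 1/6435; sum: t=0:+1/34560 = 1/34560; 3j²(4 2 6; 2 2 -4) = Δ·Π!·Σ² = 14/429  (sign +1)
B: Δ: 0! 8! 4! / 13! → 1/6435; sum: t=0:+1/8640 = 1/8640; 3j²(4 2 6; 2 1 -3) = Δ·Π!·Σ² = 28/715  (sign -1)
I_A²/I_B² = (14/429)/(28/715) = 5/6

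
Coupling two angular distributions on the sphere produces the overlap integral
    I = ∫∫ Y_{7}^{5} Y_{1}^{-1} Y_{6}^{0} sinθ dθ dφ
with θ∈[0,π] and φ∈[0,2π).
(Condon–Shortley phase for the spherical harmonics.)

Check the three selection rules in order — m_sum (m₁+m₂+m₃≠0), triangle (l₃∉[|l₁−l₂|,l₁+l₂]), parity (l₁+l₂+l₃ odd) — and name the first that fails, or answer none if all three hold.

Σmᵢ = 4  ✗
l₃∈[|l₁−l₂|,l₁+l₂]=[6,8], have l₃=6
Σlᵢ = 14 ⇒ even

m_sum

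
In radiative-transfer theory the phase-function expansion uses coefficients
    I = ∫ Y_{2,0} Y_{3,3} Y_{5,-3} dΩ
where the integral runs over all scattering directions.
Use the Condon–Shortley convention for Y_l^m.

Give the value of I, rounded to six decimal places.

-0.126792

Checks pass: Σm=0; 10 even; l₃=5∈[1,5].
(2·2+1)(2·3+1)(2·5+1) = 385
Δ: 0! 4! 6! / 11! → 1/2310
sum: t=0:+1/144 = 1/144
3j²(2 3 5; 0 0 0) = Δ·Π!·Σ² = 10/231  (sign -1)
sum: t=0:+1/2880 = 1/2880
3j²(2 3 5; 0 3 -3) = Δ·Π!·Σ² = 2/165  (sign +1)
combine: 4πI² = 385·10/231·2/165 = 20/99
take √, sign -1: I = -0.12679218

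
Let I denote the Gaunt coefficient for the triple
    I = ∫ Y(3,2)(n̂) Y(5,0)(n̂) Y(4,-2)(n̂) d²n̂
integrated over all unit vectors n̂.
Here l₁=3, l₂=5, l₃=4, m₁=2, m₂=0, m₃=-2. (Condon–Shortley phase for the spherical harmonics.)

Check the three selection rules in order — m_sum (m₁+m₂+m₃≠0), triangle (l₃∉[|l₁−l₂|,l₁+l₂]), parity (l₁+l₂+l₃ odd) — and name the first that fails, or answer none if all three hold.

azimuthal sum: 2 + 0 − 2 = 0  ✓
2 ≤ 4 ≤ 8 (triangle on l)  ✓
L = 3 + 5 + 4 = 12 (even)  ✓

none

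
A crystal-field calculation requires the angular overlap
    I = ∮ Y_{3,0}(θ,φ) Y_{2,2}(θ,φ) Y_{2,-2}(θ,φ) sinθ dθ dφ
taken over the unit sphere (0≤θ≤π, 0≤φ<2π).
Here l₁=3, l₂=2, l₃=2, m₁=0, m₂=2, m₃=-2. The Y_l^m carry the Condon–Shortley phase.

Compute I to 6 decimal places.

L=7 odd ⇒ parity kills the (l;000) factor ⇒ I = 0

0.000000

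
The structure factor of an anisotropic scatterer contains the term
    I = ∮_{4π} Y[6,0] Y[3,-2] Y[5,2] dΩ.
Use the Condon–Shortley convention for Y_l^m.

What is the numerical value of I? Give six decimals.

-0.165130

m-sum 0 ✓  L=14 even ✓  3≤5≤9 ✓
Π(2lᵢ+1) = 13×7×11 = 1001
triangle coeff Δ(6,3,5) = 1/675675
Σ_t [1,3]: t=1:−1/8640 t=2:+1/2304 t=3:−1/8640 = 7/34560
(3j)²=7/429 [(6 3 5; 0 0 0)], sign=-1
Σ_t [0,1]: t=0:+1/34560 t=1:−1/8640 = -1/11520
(3j)²=3/143 [(6 3 5; 0 -2 2)], sign=+1
⇒ 4πI² = 49/143
I = (-1)√(49/143/(4π)) = -0.16512966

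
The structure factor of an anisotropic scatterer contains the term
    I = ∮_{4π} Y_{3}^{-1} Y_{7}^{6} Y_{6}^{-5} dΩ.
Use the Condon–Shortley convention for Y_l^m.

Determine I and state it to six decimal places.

-0.034007

Checks pass: Σm=0; 16 even; l₃=6∈[4,10].
(2·3+1)(2·7+1)(2·6+1) = 1365
Δ: 4! 2! 10! / 17! → 1/2042040
sum: t=1:−1/207360 t=2:+1/57600 t=3:−1/207360 = 1/129600
3j²(3 7 6; 0 0 0) = Δ·Π!·Σ² = 168/12155  (sign +1)
sum: t=3:−1/21772800 t=4:+1/17418240 = 1/87091200
3j²(3 7 6; -1 6 -5) = Δ·Π!·Σ² = 11/14280  (sign -1)
combine: 4πI² = 1365·168/12155·11/14280 = 21/1445
take √, sign -1: I = -0.03400719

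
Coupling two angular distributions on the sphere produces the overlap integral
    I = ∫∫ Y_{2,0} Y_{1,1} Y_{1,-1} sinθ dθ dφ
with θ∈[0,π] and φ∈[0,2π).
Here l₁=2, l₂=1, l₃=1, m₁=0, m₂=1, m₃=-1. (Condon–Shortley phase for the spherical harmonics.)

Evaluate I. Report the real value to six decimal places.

0.126157

Checks pass: Σm=0; 4 even; l₃=1∈[1,3].
(2·2+1)(2·1+1)(2·1+1) = 45
Δ: 2! 2! 0! / 5! → 1/30
sum: t=1:−1/1 = -1/1
3j²(2 1 1; 0 0 0) = Δ·Π!·Σ² = 2/15  (sign +1)
sum: t=2:+1/4 = 1/4
3j²(2 1 1; 0 1 -1) = Δ·Π!·Σ² = 1/30  (sign +1)
combine: 4πI² = 45·2/15·1/30 = 1/5
take √, sign +1: I = 0.12615663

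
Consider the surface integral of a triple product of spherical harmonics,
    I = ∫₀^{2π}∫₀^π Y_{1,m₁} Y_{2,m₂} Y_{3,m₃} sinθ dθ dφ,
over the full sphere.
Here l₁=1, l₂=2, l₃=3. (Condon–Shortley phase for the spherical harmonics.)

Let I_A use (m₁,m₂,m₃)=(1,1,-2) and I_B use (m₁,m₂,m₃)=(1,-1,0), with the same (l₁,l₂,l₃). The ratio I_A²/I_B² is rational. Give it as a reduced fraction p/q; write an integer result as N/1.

l's match ⇒ only the (l;m) 3-j factors differ between A and B.
A: triangle coeff Δ(1,2,3) = 1/105; Σ_t [0,0]: t=0:+1/12 = 1/12; (3j)²=2/21 [(1 2 3; 1 1 -2)], sign=-1
B: triangle coeff Δ(1,2,3) = 1/105; Σ_t [0,0]: t=0:+1/12 = 1/12; (3j)²=1/35 [(1 2 3; 1 -1 0)], sign=-1
I_A²/I_B² = (2/21)/(1/35) = 10/3

10/3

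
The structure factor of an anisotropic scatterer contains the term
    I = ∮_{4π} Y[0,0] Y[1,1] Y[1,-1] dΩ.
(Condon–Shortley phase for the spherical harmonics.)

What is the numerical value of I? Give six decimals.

m-sum 0 ✓  L=2 even ✓  1≤1≤1 ✓
Π(2lᵢ+1) = 1×3×3 = 9
triangle coeff Δ(0,1,1) = 1/3
Σ_t [0,0]: t=0:+1/1 = 1/1
(3j)²=1/3 [(0 1 1; 0 0 0)], sign=-1
Σ_t [0,0]: t=0:+1/2 = 1/2
(3j)²=1/3 [(0 1 1; 0 1 -1)], sign=+1
⇒ 4πI² = 1/1
I = (-1)√(1/1/(4π)) = -0.28209479

-0.282095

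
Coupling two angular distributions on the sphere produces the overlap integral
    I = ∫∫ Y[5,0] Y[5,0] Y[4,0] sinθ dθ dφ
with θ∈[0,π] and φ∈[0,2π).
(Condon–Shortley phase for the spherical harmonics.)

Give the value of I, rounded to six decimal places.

0.130198

Rules hold: Σm=0, L=14 even, 0≤4≤10.
N = 11·11·9 = 1089
Δ = 6!·4!·4!/15! = 1/3153150
Racah Σ t=1..5: t=1:−1/69120 t=2:+1/1728 t=3:−1/576 t=4:+1/1728 t=5:−1/69120 = -7/11520
⇒ 3j(5 5 4; 0 0 0)² = 2/143, sgn -1
(m-triple is (0,0,0) — same symbol as above.)
4πI² = N·(3j₀)²·(3jₘ)² = 36/169
I = +1·√(0.213018/4π) = 0.13019760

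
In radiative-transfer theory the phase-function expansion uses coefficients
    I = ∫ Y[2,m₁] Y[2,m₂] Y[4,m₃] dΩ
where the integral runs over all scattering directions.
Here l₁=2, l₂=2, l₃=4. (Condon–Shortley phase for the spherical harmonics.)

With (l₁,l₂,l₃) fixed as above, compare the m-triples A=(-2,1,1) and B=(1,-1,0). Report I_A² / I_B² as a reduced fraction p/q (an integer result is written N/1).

Shared (l₁,l₂,l₃)=(2,2,4): N and (l;000)² cancel in I_A²/I_B².
A: Δ = 0!·4!·4!/9! = 1/630; Racah Σ t=0..0: t=0:+1/144 = 1/144; ⇒ 3j(2 2 4; -2 1 1)² = 1/126, sgn -1
B: Δ = 0!·4!·4!/9! = 1/630; Racah Σ t=0..0: t=0:+1/36 = 1/36; ⇒ 3j(2 2 4; 1 -1 0)² = 8/315, sgn +1
I_A²/I_B² = (1/126)/(8/315) = 5/16

5/16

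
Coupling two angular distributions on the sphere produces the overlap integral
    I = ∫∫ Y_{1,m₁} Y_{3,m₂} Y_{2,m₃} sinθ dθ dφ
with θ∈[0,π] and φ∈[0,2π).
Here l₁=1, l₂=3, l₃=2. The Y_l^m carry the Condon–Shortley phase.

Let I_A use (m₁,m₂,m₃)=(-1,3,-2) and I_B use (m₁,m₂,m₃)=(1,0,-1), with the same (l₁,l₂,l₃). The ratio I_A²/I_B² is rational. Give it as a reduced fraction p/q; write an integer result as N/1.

5/1

l's match ⇒ only the (l;m) 3-j factors differ between A and B.
A: triangle coeff Δ(1,3,2) = 1/105; Σ_t [2,2]: t=2:+1/48 = 1/48; (3j)²=1/7 [(1 3 2; -1 3 -2)], sign=+1
B: triangle coeff Δ(1,3,2) = 1/105; Σ_t [0,0]: t=0:+1/12 = 1/12; (3j)²=1/35 [(1 3 2; 1 0 -1)], sign=-1
I_A²/I_B² = (1/7)/(1/35) = 5/1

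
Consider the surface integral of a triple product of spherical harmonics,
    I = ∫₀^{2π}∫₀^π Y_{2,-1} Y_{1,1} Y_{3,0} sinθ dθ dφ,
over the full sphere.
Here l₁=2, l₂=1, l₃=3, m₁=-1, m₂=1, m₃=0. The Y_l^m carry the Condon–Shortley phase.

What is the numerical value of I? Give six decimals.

Checks pass: Σm=0; 6 even; l₃=3∈[1,3].
(2·2+1)(2·1+1)(2·3+1) = 105
Δ: 0! 4! 2! / 7! → 1/105
sum: t=0:+1/4 = 1/4
3j²(2 1 3; 0 0 0) = Δ·Π!·Σ² = 3/35  (sign -1)
sum: t=0:+1/12 = 1/12
3j²(2 1 3; -1 1 0) = Δ·Π!·Σ² = 1/35  (sign -1)
combine: 4πI² = 105·3/35·1/35 = 9/35
take √, sign +1: I = 0.14304817

0.143048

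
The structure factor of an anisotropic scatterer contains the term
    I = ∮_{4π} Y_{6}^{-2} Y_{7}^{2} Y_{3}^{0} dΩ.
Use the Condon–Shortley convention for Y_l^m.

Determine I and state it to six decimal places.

0.080527

Checks pass: Σm=0; 16 even; l₃=3∈[1,13].
(2·6+1)(2·7+1)(2·3+1) = 1365
Δ: 10! 2! 4! / 17! → 1/2042040
sum: t=4:+1/207360 t=5:−1/57600 t=6:+1/207360 = -1/129600
3j²(6 7 3; 0 0 0) = Δ·Π!·Σ² = 168/12155  (sign +1)
sum: t=6:+1/207360 t=7:−1/120960 t=8:+1/967680 = -1/414720
3j²(6 7 3; -2 2 0) = Δ·Π!·Σ² = 21/4862  (sign +1)
combine: 4πI² = 1365·168/12155·21/4862 = 37044/454597
take √, sign +1: I = 0.08052685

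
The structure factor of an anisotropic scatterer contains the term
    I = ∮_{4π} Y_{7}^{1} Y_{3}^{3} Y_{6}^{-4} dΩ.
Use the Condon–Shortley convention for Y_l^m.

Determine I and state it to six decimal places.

Checks pass: Σm=0; 16 even; l₃=6∈[4,10].
(2·7+1)(2·3+1)(2·6+1) = 1365
Δ: 4! 10! 2! / 17! → 1/2042040
sum: t=1:−1/207360 t=2:+1/57600 t=3:−1/207360 = 1/129600
3j²(7 3 6; 0 0 0) = Δ·Π!·Σ² = 168/12155  (sign +1)
sum: t=4:+1/3870720 = 1/3870720
3j²(7 3 6; 1 3 -4) = Δ·Π!·Σ² = 675/136136  (sign +1)
combine: 4πI² = 1365·168/12155·675/136136 = 42525/454597
take √, sign +1: I = 0.08627877

0.086279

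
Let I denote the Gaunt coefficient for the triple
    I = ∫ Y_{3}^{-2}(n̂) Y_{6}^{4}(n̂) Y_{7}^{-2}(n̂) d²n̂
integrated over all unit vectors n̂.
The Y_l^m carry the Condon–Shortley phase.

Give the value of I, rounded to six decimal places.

m-sum 0 ✓  L=16 even ✓  3≤7≤9 ✓
Π(2lᵢ+1) = 7×13×15 = 1365
triangle coeff Δ(3,6,7) = 1/2042040
Σ_t [0,2]: t=0:+1/207360 t=1:−1/57600 t=2:+1/207360 = -1/129600
(3j)²=168/12155 [(3 6 7; 0 0 0)], sign=+1
Σ_t [1,2]: t=1:−1/8709120 t=2:+1/967680 = 1/1088640
(3j)²=800/51051 [(3 6 7; -2 4 -2)], sign=-1
⇒ 4πI² = 134400/454597
I = (-1)√(134400/454597/(4π)) = -0.15338448

-0.153384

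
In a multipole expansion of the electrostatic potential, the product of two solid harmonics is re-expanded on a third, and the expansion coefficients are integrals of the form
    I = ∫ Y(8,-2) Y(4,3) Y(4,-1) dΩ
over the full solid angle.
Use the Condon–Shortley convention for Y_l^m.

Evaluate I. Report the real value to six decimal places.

0.089867

Checks pass: Σm=0; 16 even; l₃=4∈[4,12].
(2·8+1)(2·4+1)(2·4+1) = 1377
Δ: 8! 8! 0! / 17! → 1/218790
sum: t=4:+1/331776 = 1/331776
3j²(8 4 4; 0 0 0) = Δ·Π!·Σ² = 490/21879  (sign +1)
sum: t=7:−1/3628800 = -1/3628800
3j²(8 4 4; -2 3 -1) = Δ·Π!·Σ² = 8/2431  (sign +1)
combine: 4πI² = 1377·490/21879·8/2431 = 35280/347633
take √, sign +1: I = 0.08986671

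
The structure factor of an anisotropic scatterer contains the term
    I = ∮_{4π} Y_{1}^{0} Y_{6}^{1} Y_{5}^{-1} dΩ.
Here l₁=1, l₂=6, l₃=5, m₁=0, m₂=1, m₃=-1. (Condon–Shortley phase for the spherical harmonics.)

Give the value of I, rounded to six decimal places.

-0.241725

Checks pass: Σm=0; 12 even; l₃=5∈[5,7].
(2·1+1)(2·6+1)(2·5+1) = 429
Δ: 2! 0! 10! / 13! → 1/858
sum: t=1:−1/14400 = -1/14400
3j²(1 6 5; 0 0 0) = Δ·Π!·Σ² = 6/143  (sign +1)
sum: t=1:−1/17280 = -1/17280
3j²(1 6 5; 0 1 -1) = Δ·Π!·Σ² = 35/858  (sign -1)
combine: 4πI² = 429·6/143·35/858 = 105/143
take √, sign -1: I = -0.24172507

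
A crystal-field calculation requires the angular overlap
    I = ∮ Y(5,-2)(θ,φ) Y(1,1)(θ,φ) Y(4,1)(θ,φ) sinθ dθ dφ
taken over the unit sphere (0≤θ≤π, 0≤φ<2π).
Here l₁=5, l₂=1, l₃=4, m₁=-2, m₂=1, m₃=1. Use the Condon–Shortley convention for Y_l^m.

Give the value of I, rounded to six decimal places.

m-sum 0 ✓  L=10 even ✓  4≤4≤6 ✓
Π(2lᵢ+1) = 11×3×9 = 297
triangle coeff Δ(5,1,4) = 1/495
Σ_t [1,1]: t=1:−1/576 = -1/576
(3j)²=5/99 [(5 1 4; 0 0 0)], sign=-1
Σ_t [2,2]: t=2:+1/1440 = 1/1440
(3j)²=7/165 [(5 1 4; -2 1 1)], sign=-1
⇒ 4πI² = 7/11
I = (+1)√(7/11/(4π)) = 0.22503380

0.225034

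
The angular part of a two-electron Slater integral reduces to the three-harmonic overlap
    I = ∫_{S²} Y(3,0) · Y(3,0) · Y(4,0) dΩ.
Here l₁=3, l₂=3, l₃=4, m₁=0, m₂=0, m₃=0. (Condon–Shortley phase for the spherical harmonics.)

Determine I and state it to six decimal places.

Rules hold: Σm=0, L=10 even, 0≤4≤6.
N = 7·7·9 = 441
Δ = 2!·4!·4!/11! = 1/34650
Racah Σ t=0..2: t=0:+1/72 t=1:−1/16 t=2:+1/72 = -5/144
⇒ 3j(3 3 4; 0 0 0)² = 2/77, sgn -1
(m-triple is (0,0,0) — same symbol as above.)
4πI² = N·(3j₀)²·(3jₘ)² = 36/121
I = +1·√(0.297521/4π) = 0.15386989

0.153870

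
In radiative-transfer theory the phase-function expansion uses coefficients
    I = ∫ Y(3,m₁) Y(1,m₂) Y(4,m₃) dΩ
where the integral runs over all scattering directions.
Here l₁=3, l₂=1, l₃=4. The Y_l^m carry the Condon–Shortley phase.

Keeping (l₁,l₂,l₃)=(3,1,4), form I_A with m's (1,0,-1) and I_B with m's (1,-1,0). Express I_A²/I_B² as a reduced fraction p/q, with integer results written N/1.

5/2

l's match ⇒ only the (l;m) 3-j factors differ between A and B.
A: triangle coeff Δ(3,1,4) = 1/252; Σ_t [0,0]: t=0:+1/48 = 1/48; (3j)²=5/84 [(3 1 4; 1 0 -1)], sign=-1
B: triangle coeff Δ(3,1,4) = 1/252; Σ_t [0,0]: t=0:+1/96 = 1/96; (3j)²=1/42 [(3 1 4; 1 -1 0)], sign=+1
I_A²/I_B² = (5/84)/(1/42) = 5/2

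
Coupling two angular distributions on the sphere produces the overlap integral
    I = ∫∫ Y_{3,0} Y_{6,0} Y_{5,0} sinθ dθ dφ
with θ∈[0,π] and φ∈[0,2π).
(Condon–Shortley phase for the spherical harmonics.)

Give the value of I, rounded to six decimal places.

0.145631

Checks pass: Σm=0; 14 even; l₃=5∈[3,9].
(2·3+1)(2·6+1)(2·5+1) = 1001
Δ: 4! 2! 8! / 15! → 1/675675
sum: t=1:−1/8640 t=2:+1/2304 t=3:−1/8640 = 7/34560
3j²(3 6 5; 0 0 0) = Δ·Π!·Σ² = 7/429  (sign -1)
(m-triple is (0,0,0) — same symbol as above.)
combine: 4πI² = 1001·7/429·7/429 = 343/1287
take √, sign +1: I = 0.14563067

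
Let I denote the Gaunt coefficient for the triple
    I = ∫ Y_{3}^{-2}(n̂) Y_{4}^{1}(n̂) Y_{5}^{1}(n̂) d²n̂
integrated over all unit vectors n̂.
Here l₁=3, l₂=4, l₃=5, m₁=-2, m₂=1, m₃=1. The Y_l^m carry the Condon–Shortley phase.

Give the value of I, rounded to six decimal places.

0.138239

Rules hold: Σm=0, L=12 even, 1≤5≤7.
N = 7·9·11 = 693
Δ = 2!·4!·6!/13! = 1/180180
Racah Σ t=0..2: t=0:+1/576 t=1:−1/144 t=2:+1/576 = -1/288
⇒ 3j(3 4 5; 0 0 0)² = 20/1001, sgn +1
Racah Σ t=1..2: t=1:−1/1152 t=2:+1/432 = 5/3456
⇒ 3j(3 4 5; -2 1 1)² = 625/36036, sgn +1
4πI² = N·(3j₀)²·(3jₘ)² = 3125/13013
I = +1·√(0.240144/4π) = 0.13823925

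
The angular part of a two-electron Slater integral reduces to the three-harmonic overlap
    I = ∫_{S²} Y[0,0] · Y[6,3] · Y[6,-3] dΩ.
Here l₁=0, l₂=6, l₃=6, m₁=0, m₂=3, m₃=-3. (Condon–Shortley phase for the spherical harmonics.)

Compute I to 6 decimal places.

-0.282095

Checks pass: Σm=0; 12 even; l₃=6∈[6,6].
(2·0+1)(2·6+1)(2·6+1) = 169
Δ: 0! 0! 12! / 13! → 1/13
sum: t=0:+1/518400 = 1/518400
3j²(0 6 6; 0 0 0) = Δ·Π!·Σ² = 1/13  (sign +1)
sum: t=0:+1/2177280 = 1/2177280
3j²(0 6 6; 0 3 -3) = Δ·Π!·Σ² = 1/13  (sign -1)
combine: 4πI² = 169·1/13·1/13 = 1/1
take √, sign -1: I = -0.28209479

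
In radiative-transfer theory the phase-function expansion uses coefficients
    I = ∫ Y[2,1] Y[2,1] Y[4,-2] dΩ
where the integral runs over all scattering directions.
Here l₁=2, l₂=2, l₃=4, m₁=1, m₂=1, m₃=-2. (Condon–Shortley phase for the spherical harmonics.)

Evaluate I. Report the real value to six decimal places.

m-sum 0 ✓  L=8 even ✓  0≤4≤4 ✓
Π(2lᵢ+1) = 5×5×9 = 225
triangle coeff Δ(2,2,4) = 1/630
Σ_t [0,0]: t=0:+1/16 = 1/16
(3j)²=2/35 [(2 2 4; 0 0 0)], sign=+1
Σ_t [0,0]: t=0:+1/36 = 1/36
(3j)²=4/63 [(2 2 4; 1 1 -2)], sign=+1
⇒ 4πI² = 40/49
I = (+1)√(40/49/(4π)) = 0.25487487

0.254875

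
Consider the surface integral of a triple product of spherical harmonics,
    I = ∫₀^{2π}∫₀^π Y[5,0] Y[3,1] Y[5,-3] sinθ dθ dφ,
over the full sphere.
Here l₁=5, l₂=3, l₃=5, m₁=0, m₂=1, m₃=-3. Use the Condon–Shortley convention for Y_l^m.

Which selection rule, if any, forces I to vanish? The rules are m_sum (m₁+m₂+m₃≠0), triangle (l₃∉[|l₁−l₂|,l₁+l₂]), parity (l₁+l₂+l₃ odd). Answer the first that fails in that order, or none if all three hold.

m_sum

azimuthal sum: 0 + 1 − 3 = -2  ✗
2 ≤ 5 ≤ 8 (triangle on l)
L = 5 + 3 + 5 = 13 (odd)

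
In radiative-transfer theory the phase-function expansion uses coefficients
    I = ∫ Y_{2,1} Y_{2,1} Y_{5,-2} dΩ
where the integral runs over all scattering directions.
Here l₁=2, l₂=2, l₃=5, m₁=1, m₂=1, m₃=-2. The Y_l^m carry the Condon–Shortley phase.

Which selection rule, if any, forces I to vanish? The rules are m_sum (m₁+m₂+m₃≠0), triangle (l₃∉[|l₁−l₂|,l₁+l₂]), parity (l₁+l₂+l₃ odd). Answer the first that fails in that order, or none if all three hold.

azimuthal sum: 1 + 1 − 2 = 0  ✓
0 ≤ 5 ≤ 4 (triangle on l)  ✗
L = 2 + 2 + 5 = 9 (odd)

triangle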